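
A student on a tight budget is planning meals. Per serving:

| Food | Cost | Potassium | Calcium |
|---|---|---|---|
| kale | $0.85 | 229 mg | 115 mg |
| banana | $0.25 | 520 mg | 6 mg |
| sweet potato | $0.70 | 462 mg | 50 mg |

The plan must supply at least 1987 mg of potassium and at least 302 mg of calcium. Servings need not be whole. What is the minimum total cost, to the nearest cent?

A basic optimal solution has at most two foods positive. Try each food alone and each pair with both targets met exactly.
kale only: max(1987/229, 302/115) = 8.677 servings → $7.38.
banana only: max(1987/520, 302/6) = 50.33 servings → $12.58.
sweet potato only: max(1987/462, 302/50) = 6.04 servings → $4.23.
kale + banana with both tight: 2.484 servings and 2.727 servings → $2.79.
kale + sweet potato with both tight: 0.9639 servings and 3.823 servings → $3.50.
banana + sweet potato: intersection lies outside the first quadrant.
Cheapest feasible corner: $2.79.

$2.79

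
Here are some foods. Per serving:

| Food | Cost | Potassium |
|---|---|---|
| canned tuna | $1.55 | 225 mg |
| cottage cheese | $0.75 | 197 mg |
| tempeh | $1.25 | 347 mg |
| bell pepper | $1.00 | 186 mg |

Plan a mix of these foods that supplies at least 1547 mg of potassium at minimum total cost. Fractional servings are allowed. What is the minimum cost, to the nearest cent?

$5.57

Cost per mg of potassium: tempeh $0.0036, cottage cheese $0.0038, bell pepper $0.0054, canned tuna $0.0069.
With no serving limits, use only tempeh: 1547 mg / 347 mg = 4.458 servings × $1.25 = $5.57.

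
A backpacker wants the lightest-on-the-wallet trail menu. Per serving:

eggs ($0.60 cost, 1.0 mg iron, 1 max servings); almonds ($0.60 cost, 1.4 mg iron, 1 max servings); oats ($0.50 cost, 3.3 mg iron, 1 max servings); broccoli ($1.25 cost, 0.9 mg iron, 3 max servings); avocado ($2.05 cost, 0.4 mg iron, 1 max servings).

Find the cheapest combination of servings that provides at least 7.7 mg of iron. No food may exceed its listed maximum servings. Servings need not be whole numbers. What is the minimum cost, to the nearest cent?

$4.48

Cost per mg of iron: oats $0.1515, almonds $0.4286, eggs $0.6000, broccoli $1.3889, avocado $5.1250.
Take 1 serving of oats: +3.3 mg iron for $0.50 (total $0.50, still need 4.4 mg).
Take 1 serving of almonds: +1.4 mg iron for $0.60 (total $1.10, still need 3.0 mg).
Take 1 serving of eggs: +1.0 mg iron for $0.60 (total $1.70, still need 2.0 mg).
Take 2.222 servings of broccoli: +2.0 mg iron for $2.78 (total $4.48, still need 0.0 mg).
Greedy by cheapest-per-mg is optimal for a single linear constraint, so the minimum cost is $4.48.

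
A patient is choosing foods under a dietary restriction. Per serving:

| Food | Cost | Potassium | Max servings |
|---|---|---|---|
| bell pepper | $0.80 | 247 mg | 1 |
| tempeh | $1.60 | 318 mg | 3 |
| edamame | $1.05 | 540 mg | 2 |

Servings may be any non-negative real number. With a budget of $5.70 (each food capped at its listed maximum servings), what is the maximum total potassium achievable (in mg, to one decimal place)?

1883.5 mg

Potassium per dollar: edamame 514.3, bell pepper 308.8, tempeh 198.8.
Take 2 servings of edamame: spends $2.10, +1080.0 mg potassium (running total 1080.0 mg).
Take 1 serving of bell pepper: spends $0.80, +247.0 mg potassium (running total 1327.0 mg).
Take 1.75 servings of tempeh: spends $2.80, +556.5 mg potassium (running total 1883.5 mg).
Greedy by best ratio exhausts the cost allowance optimally: 1883.5 mg.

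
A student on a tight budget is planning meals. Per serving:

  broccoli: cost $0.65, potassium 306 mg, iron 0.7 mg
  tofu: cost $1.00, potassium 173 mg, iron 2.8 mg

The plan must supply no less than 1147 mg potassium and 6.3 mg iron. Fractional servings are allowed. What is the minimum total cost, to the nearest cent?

$3.40

broccoli only: max(1147/306, 6.3/0.7) = 9 servings → $5.85.
tofu only: max(1147/173, 6.3/2.8) = 6.63 servings → $6.63.
broccoli + tofu with both tight: 2.884 servings and 1.529 servings → $3.40.
So the least-cost plan costs $3.40.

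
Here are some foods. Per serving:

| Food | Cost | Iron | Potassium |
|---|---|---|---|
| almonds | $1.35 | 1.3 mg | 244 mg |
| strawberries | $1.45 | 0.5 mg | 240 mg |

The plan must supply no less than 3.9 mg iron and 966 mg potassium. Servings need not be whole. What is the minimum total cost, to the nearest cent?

$5.34

The cheapest plan sits at a corner of the feasible region — with two constraints it uses at most two foods.
almonds only: max(3.9/1.3, 966/244) = 3.959 servings → $5.34.
strawberries only: max(3.9/0.5, 966/240) = 7.8 servings → $11.31.
almonds + strawberries with both tight: 2.384 servings and 1.601 servings → $5.54.
Cheapest feasible corner: $5.34.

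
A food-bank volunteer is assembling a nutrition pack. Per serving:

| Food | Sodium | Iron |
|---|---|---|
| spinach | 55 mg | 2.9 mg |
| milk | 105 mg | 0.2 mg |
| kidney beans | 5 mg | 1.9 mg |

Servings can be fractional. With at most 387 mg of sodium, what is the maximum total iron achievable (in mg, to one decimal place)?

Iron per mg sodium: kidney beans 0.38, spinach 0.05273, milk 0.001905.
With no serving limits, spend the whole sodium allowance on kidney beans: 387 mg / 5 mg × 1.9 mg = 147.1 mg.

147.1 mg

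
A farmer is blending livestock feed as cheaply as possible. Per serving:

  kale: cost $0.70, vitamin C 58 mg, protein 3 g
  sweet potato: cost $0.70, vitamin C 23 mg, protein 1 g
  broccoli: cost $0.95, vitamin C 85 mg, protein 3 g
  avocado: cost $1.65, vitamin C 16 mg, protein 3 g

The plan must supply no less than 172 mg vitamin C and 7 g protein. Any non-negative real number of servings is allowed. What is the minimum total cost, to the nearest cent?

A basic optimal solution has at most two foods positive. Try each food alone and each pair with both targets met exactly.
kale only: max(172/58, 7/3) = 2.966 servings → $2.08.
sweet potato only: max(172/23, 7/1) = 7.478 servings → $5.23.
broccoli only: max(172/85, 7/3) = 2.333 servings → $2.22.
avocado only: max(172/16, 7/3) = 10.75 servings → $17.74.
kale + sweet potato with both targets exact would need a negative amount; discard.
kale + broccoli with both tight: 0.9753 servings and 1.358 servings → $1.97.
kale + avocado: intersection lies outside the first quadrant.
sweet potato + broccoli with both tight: 4.938 servings and 0.6875 servings → $4.11.
sweet potato + avocado: the both-tight solution has a negative serving — not a feasible corner.
broccoli + avocado with both tight: 1.952 servings and 0.3816 servings → $2.48.
Cheapest feasible corner: $1.97.

$1.97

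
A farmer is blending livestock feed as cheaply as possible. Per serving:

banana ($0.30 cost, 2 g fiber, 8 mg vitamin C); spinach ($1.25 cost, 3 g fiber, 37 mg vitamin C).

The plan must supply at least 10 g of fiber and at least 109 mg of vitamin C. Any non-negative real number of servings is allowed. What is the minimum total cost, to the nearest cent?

banana only: max(10/2, 109/8) = 13.62 servings → $4.09.
spinach only: max(10/3, 109/37) = 3.333 servings → $4.17.
banana + spinach with both tight: 0.86 servings and 2.76 servings → $3.71.
The minimum over all feasible corners is $3.71.

$3.71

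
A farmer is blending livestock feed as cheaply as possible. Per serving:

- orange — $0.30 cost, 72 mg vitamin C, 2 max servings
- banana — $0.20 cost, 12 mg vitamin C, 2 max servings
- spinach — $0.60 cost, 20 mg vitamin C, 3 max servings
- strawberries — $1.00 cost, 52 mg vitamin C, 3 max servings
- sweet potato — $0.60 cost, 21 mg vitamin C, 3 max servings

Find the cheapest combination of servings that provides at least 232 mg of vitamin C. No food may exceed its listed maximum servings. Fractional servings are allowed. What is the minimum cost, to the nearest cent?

Cost per mg of vitamin C: orange $0.0042, banana $0.0167, strawberries $0.0192, sweet potato $0.0286, spinach $0.0300.
Take 2 servings of orange: +144.0 mg vitamin C for $0.60 (total $0.60, still need 88.0 mg).
Take 2 servings of banana: +24.0 mg vitamin C for $0.40 (total $1.00, still need 64.0 mg).
Take 1.231 servings of strawberries: +64.0 mg vitamin C for $1.23 (total $2.23, still need 0.0 mg).
Filling from the cheapest source first is optimal under one linear minimum: $2.23.

$2.23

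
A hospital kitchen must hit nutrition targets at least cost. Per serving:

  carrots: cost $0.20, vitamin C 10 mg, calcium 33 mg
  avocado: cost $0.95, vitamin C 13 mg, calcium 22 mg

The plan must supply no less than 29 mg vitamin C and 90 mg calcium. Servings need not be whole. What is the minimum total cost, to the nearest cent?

At the optimum either one food covers both requirements or two foods hit both targets exactly; no other combination can be cheaper.
carrots only: max(29/10, 90/33) = 2.9 servings → $0.58.
avocado only: max(29/13, 90/22) = 4.091 servings → $3.89.
carrots + avocado with both tight: 2.545 servings and 0.2727 servings → $0.77.
So the least-cost plan costs $0.58.

$0.58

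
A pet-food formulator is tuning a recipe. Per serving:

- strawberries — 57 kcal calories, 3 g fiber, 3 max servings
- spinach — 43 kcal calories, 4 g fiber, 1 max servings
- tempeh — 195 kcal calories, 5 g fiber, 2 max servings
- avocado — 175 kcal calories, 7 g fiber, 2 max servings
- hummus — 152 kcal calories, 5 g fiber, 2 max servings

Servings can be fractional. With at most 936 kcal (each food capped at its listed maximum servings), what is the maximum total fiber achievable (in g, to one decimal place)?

Fiber per kcal: spinach 0.09302, strawberries 0.05263, avocado 0.04, hummus 0.03289, tempeh 0.02564.
Take 1 serving of spinach: uses 43 kcal, +4.0 g fiber (running total 4.0 g).
Take 3 servings of strawberries: uses 171 kcal, +9.0 g fiber (running total 13.0 g).
Take 2 servings of avocado: uses 350 kcal, +14.0 g fiber (running total 27.0 g).
Take 2 servings of hummus: uses 304 kcal, +10.0 g fiber (running total 37.0 g).
Take 0.3487 servings of tempeh: uses 68 kcal, +1.7 g fiber (running total 38.7 g).
Greedy by best ratio exhausts the calories allowance optimally: 38.7 g.

38.7 g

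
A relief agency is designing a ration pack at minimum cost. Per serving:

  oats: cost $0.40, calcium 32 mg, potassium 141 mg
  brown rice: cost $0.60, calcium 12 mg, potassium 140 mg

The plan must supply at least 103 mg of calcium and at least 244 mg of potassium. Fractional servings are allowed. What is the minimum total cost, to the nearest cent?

This is a tiny linear program; its minimum lies at a vertex of the feasible set. List the vertices and price them.
oats only: max(103/32, 244/141) = 3.219 servings → $1.29.
brown rice only: max(103/12, 244/140) = 8.583 servings → $5.15.
oats + brown rice with both targets exact would need a negative amount; discard.
Cheapest feasible corner: $1.29.

$1.29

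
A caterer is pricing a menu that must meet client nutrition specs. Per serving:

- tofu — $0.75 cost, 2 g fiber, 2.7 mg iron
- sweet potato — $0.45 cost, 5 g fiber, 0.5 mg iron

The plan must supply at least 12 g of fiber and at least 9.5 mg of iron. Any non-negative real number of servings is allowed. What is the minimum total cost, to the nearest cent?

$2.97

An LP optimum is at a vertex; with two nutrient constraints at most two foods are used. Check each candidate.
tofu only: max(12/2, 9.5/2.7) = 6 servings → $4.50.
sweet potato only: max(12/5, 9.5/0.5) = 19 servings → $8.55.
tofu + sweet potato with both tight: 3.32 servings and 1.072 servings → $2.97.
Cheapest feasible corner: $2.97.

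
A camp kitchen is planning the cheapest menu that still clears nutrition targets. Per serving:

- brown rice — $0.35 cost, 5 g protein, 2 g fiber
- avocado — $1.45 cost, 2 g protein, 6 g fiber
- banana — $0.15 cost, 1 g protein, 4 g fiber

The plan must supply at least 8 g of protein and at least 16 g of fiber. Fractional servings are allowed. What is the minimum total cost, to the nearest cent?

Compare the cost at each extreme point of the feasible region.
brown rice only: max(8/5, 16/2) = 8 servings → $2.80.
avocado only: max(8/2, 16/6) = 4 servings → $5.80.
banana only: max(8/1, 16/4) = 8 servings → $1.20.
brown rice + avocado with both tight: 0.6154 servings and 2.462 servings → $3.78.
brown rice + banana with both tight: 0.8889 servings and 3.556 servings → $0.84.
avocado + banana: intersection lies outside the first quadrant.
The minimum over all feasible corners is $0.84.

$0.84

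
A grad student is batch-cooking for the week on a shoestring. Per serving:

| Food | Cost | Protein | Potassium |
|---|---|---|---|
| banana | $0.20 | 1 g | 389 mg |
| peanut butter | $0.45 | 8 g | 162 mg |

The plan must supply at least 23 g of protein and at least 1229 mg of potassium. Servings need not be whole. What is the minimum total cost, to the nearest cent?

$1.59

Two binding constraints pin down two serving amounts, so the optimal mix uses at most two foods. The candidates are each food alone (scaled to the tighter of protein/potassium) and each pair with both constraints tight.
banana only: max(23/1, 1229/389) = 23 servings → $4.60.
peanut butter only: max(23/8, 1229/162) = 7.586 servings → $3.41.
banana + peanut butter with both tight: 2.07 servings and 2.616 servings → $1.59.
So the least-cost plan costs $1.59.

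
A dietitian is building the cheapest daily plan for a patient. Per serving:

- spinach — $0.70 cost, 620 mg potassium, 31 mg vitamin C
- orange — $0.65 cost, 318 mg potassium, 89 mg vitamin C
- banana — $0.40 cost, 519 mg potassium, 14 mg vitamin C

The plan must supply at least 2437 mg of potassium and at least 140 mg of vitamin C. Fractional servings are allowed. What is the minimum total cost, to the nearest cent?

$2.25

With two linear requirements the optimum uses one or two foods; enumerate the corners.
spinach only: max(2437/620, 140/31) = 4.516 servings → $3.16.
orange only: max(2437/318, 140/89) = 7.664 servings → $4.98.
banana only: max(2437/519, 140/14) = 10 servings → $4.00.
spinach + orange with both tight: 3.803 servings and 0.2483 servings → $2.82.
spinach + banana with both targets exact would need a negative amount; discard.
orange + banana with both tight: 0.9234 servings and 4.13 servings → $2.25.
Cheapest feasible corner: $2.25.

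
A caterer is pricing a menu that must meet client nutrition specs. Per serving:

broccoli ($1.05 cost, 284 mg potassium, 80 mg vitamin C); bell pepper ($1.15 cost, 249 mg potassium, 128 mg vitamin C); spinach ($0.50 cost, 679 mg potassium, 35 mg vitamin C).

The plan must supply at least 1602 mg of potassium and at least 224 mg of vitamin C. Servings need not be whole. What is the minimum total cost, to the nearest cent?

$2.37

Minimising a linear cost over {potassium ≥ 1602, vitamin C ≥ 224, servings ≥ 0} — the optimum is at a vertex, using one or two foods.
broccoli only: max(1602/284, 224/80) = 5.641 servings → $5.92.
bell pepper only: max(1602/249, 224/128) = 6.434 servings → $7.40.
spinach only: max(1602/679, 224/35) = 6.4 servings → $3.20.
broccoli + bell pepper: intersection lies outside the first quadrant.
broccoli + spinach with both tight: 2.164 servings and 1.454 servings → $3.00.
bell pepper + spinach with both tight: 1.228 servings and 1.909 servings → $2.37.
The minimum over all feasible corners is $2.37.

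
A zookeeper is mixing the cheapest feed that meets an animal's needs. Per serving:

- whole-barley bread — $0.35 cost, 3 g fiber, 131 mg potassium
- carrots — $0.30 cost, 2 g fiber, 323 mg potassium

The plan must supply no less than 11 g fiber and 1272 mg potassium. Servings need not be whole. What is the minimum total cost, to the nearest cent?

An LP optimum is at a vertex; with two nutrient constraints at most two foods are used. Check each candidate.
whole-barley bread only: max(11/3, 1272/131) = 9.71 servings → $3.40.
carrots only: max(11/2, 1272/323) = 5.5 servings → $1.65.
whole-barley bread + carrots with both tight: 1.427 servings and 3.359 servings → $1.51.
So the least-cost plan costs $1.51.

$1.51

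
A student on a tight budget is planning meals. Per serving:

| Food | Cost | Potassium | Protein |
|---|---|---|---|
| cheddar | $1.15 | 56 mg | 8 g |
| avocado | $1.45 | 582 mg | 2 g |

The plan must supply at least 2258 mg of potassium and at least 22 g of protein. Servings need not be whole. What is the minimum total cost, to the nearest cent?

Check every corner: each single food scaled to meet both minima, and each pair solved so both constraints bind.
cheddar only: max(2258/56, 22/8) = 40.32 servings → $46.37.
avocado only: max(2258/582, 22/2) = 11 servings → $15.95.
cheddar + avocado with both tight: 1.824 servings and 3.704 servings → $7.47.
Cheapest feasible corner: $7.47.

$7.47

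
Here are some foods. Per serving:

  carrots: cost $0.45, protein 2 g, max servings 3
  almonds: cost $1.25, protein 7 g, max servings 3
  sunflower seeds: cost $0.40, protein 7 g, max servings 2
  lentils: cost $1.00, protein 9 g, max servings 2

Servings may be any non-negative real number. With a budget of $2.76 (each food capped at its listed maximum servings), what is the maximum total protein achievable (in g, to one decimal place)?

Protein per dollar: sunflower seeds 17.5, lentils 9, almonds 5.6, carrots 4.444.
Take 2 servings of sunflower seeds: spends $0.80, +14.0 g protein (running total 14.0 g).
Take 1.96 servings of lentils: spends $1.96, +17.6 g protein (running total 31.6 g).
Filling greedily by protein-per-dollar is optimal for one linear limit, giving 31.6 g.

31.6 g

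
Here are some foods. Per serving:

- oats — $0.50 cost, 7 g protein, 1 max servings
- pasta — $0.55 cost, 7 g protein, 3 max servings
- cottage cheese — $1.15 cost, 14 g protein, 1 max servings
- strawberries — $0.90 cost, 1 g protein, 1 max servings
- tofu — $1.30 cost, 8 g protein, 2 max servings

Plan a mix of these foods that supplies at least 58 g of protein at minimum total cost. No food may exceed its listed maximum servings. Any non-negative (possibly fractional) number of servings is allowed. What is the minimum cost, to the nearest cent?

$5.90

Cost per g of protein: oats $0.0714, pasta $0.0786, cottage cheese $0.0821, tofu $0.1625, strawberries $0.9000.
Take 1 serving of oats: +7.0 g protein for $0.50 (total $0.50, still need 51.0 g).
Take 3 servings of pasta: +21.0 g protein for $1.65 (total $2.15, still need 30.0 g).
Take 1 serving of cottage cheese: +14.0 g protein for $1.15 (total $3.30, still need 16.0 g).
Take 2 servings of tofu: +16.0 g protein for $2.60 (total $5.90, still need 0.0 g).
Filling from the cheapest source first is optimal under one linear minimum: $5.90.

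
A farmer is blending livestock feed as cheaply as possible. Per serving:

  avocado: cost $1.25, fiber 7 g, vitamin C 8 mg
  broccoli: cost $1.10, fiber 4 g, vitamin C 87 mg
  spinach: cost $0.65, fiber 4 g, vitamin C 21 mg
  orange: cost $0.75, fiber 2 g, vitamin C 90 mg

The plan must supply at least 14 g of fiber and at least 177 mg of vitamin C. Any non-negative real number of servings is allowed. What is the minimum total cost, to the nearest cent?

For a min-cost LP with two ≥-constraints, a basic feasible solution has at most two positive variables.
avocado only: max(14/7, 177/8) = 22.12 servings → $27.66.
broccoli only: max(14/4, 177/87) = 3.5 servings → $3.85.
spinach only: max(14/4, 177/21) = 8.429 servings → $5.48.
orange only: max(14/2, 177/90) = 7 servings → $5.25.
avocado + broccoli with both tight: 0.8839 servings and 1.953 servings → $3.25.
avocado + spinach: the both-tight solution has a negative serving — not a feasible corner.
avocado + orange with both tight: 1.476 servings and 1.836 servings → $3.22.
broccoli + spinach with both tight: 1.568 servings and 1.932 servings → $2.98.
broccoli + orange: the both-tight solution has a negative serving — not a feasible corner.
spinach + orange with both tight: 2.849 servings and 1.302 servings → $2.83.
So the least-cost plan costs $2.83.

$2.83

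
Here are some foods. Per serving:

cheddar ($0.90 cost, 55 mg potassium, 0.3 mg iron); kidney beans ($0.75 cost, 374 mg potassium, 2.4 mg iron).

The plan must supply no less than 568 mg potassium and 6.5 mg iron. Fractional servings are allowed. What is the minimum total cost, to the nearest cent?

A basic optimal solution has at most two foods positive. Try each food alone and each pair with both targets met exactly.
cheddar only: max(568/55, 6.5/0.3) = 21.67 servings → $19.50.
kidney beans only: max(568/374, 6.5/2.4) = 2.708 servings → $2.03.
cheddar + kidney beans: intersection lies outside the first quadrant.
The minimum over all feasible corners is $2.03.

$2.03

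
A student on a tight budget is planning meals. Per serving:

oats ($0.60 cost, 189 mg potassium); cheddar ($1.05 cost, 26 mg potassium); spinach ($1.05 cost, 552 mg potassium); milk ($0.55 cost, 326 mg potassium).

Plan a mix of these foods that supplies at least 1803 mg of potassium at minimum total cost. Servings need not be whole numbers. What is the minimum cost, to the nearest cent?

Cost per mg of potassium: milk $0.0017, spinach $0.0019, oats $0.0032, cheddar $0.0404.
With no serving limits, use only milk: 1803 mg / 326 mg = 5.531 servings × $0.55 = $3.04.

$3.04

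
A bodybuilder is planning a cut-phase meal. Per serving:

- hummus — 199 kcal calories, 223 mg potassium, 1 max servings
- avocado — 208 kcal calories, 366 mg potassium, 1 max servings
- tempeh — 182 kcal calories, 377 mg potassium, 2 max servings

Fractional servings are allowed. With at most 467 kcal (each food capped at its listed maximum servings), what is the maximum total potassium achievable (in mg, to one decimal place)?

Potassium per kcal: tempeh 2.071, avocado 1.76, hummus 1.121.
Take 2 servings of tempeh: uses 364 kcal, +754.0 mg potassium (running total 754.0 mg).
Take 0.4952 servings of avocado: uses 103 kcal, +181.2 mg potassium (running total 935.2 mg).
Filling greedily by potassium-per-kcal is optimal for one linear limit, giving 935.2 mg.

935.2 mg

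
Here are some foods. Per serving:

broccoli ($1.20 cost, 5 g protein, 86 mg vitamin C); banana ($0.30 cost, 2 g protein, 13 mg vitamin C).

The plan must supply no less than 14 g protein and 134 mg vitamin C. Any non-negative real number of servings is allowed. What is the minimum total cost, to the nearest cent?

$2.46

For a min-cost LP with two ≥-constraints, a basic feasible solution has at most two positive variables.
broccoli only: max(14/5, 134/86) = 2.8 servings → $3.36.
banana only: max(14/2, 134/13) = 10.31 servings → $3.09.
broccoli + banana with both tight: 0.8037 servings and 4.991 servings → $2.46.
Cheapest feasible corner: $2.46.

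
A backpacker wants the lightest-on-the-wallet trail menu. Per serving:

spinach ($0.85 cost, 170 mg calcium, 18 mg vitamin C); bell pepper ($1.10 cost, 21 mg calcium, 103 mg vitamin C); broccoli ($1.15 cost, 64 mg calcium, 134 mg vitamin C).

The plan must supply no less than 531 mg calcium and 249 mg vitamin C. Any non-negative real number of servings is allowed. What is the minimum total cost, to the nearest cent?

The cheapest plan sits at a corner of the feasible region — with two constraints it uses at most two foods.
spinach only: max(531/170, 249/18) = 13.83 servings → $11.76.
bell pepper only: max(531/21, 249/103) = 25.29 servings → $27.81.
broccoli only: max(531/64, 249/134) = 8.297 servings → $9.54.
spinach + bell pepper with both tight: 2.887 servings and 1.913 servings → $4.56.
spinach + broccoli with both tight: 2.553 servings and 1.515 servings → $3.91.
bell pepper + broccoli: the both-tight solution has a negative serving — not a feasible corner.
So the least-cost plan costs $3.91.

$3.91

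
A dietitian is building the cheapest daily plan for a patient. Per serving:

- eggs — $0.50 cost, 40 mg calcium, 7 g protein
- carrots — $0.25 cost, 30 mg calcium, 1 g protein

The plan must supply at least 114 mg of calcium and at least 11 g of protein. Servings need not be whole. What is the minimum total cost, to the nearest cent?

$1.16

Compare the cost at each extreme point of the feasible region.
eggs only: max(114/40, 11/7) = 2.85 servings → $1.43.
carrots only: max(114/30, 11/1) = 11 servings → $2.75.
eggs + carrots with both tight: 1.271 servings and 2.106 servings → $1.16.
Cheapest feasible corner: $1.16.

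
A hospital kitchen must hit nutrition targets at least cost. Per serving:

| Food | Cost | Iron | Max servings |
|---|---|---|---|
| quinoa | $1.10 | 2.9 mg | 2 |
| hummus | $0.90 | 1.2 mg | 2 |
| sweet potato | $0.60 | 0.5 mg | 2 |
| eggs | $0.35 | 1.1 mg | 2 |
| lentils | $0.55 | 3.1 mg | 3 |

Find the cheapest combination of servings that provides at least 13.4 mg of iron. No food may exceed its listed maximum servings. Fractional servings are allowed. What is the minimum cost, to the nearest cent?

Cost per mg of iron: lentils $0.1774, eggs $0.3182, quinoa $0.3793, hummus $0.7500, sweet potato $1.2000.
Take 3 servings of lentils: +9.3 mg iron for $1.65 (total $1.65, still need 4.1 mg).
Take 2 servings of eggs: +2.2 mg iron for $0.70 (total $2.35, still need 1.9 mg).
Take 0.6552 servings of quinoa: +1.9 mg iron for $0.72 (total $3.07, still need 0.0 mg).
Filling from the cheapest source first is optimal under one linear minimum: $3.07.

$3.07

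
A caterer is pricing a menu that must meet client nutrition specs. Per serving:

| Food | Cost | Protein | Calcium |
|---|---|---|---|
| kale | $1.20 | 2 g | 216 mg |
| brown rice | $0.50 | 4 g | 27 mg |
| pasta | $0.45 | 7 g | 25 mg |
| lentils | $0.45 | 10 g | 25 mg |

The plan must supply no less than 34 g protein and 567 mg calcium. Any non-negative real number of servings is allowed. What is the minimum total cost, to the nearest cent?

$4.07

For a min-cost LP with two ≥-constraints, a basic feasible solution has at most two positive variables.
kale only: max(34/2, 567/216) = 17 servings → $20.40.
brown rice only: max(34/4, 567/27) = 21 servings → $10.50.
pasta only: max(34/7, 567/25) = 22.68 servings → $10.21.
lentils only: max(34/10, 567/25) = 22.68 servings → $10.21.
kale + brown rice with both tight: 1.667 servings and 7.667 servings → $5.83.
kale + pasta with both tight: 2.133 servings and 4.248 servings → $4.47.
kale + lentils with both tight: 2.284 servings and 2.943 servings → $4.07.
brown rice + pasta: the both-tight solution has a negative serving — not a feasible corner.
brown rice + lentils with both targets exact would need a negative amount; discard.
pasta + lentils: the both-tight solution has a negative serving — not a feasible corner.
So the least-cost plan costs $4.07.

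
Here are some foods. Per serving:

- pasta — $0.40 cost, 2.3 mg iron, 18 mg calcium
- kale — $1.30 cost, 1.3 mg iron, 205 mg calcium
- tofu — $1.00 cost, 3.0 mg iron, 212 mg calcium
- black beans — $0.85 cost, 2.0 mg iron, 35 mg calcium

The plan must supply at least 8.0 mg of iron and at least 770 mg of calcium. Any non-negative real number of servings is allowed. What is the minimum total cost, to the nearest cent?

$3.63

A basic optimal solution has at most two foods positive. Try each food alone and each pair with both targets met exactly.
pasta only: max(8.0/2.3, 770/18) = 42.78 servings → $17.11.
kale only: max(8.0/1.3, 770/205) = 6.154 servings → $8.00.
tofu only: max(8.0/3.0, 770/212) = 3.632 servings → $3.63.
black beans only: max(8.0/2.0, 770/35) = 22 servings → $18.70.
pasta + kale with both tight: 1.426 servings and 3.631 servings → $5.29.
pasta + tofu with both targets exact would need a negative amount; discard.
pasta + black beans with both targets exact would need a negative amount; discard.
kale + tofu with both tight: 1.809 servings and 1.883 servings → $4.23.
kale + black beans with both tight: 3.457 servings and 1.753 servings → $5.98.
tofu + black beans: intersection lies outside the first quadrant.
So the least-cost plan costs $3.63.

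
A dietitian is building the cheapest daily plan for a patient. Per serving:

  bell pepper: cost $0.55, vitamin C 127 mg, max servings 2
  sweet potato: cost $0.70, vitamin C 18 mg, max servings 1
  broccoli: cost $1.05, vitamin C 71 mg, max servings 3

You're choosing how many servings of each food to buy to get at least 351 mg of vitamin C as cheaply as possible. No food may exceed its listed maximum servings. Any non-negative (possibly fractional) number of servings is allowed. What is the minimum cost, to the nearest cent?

Cost per mg of vitamin C: bell pepper $0.0043, broccoli $0.0148, sweet potato $0.0389.
Take 2 servings of bell pepper: +254.0 mg vitamin C for $1.10 (total $1.10, still need 97.0 mg).
Take 1.366 servings of broccoli: +97.0 mg vitamin C for $1.43 (total $2.53, still need 0.0 mg).
Greedy by cheapest-per-mg is optimal for a single linear constraint, so the minimum cost is $2.53.

$2.53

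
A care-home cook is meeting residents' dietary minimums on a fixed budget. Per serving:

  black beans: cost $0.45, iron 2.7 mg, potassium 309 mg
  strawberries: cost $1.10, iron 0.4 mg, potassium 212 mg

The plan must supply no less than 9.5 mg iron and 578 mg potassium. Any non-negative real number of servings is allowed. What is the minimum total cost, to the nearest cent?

A basic optimal solution has at most two foods positive. Try each food alone and each pair with both targets met exactly.
black beans only: max(9.5/2.7, 578/309) = 3.519 servings → $1.58.
strawberries only: max(9.5/0.4, 578/212) = 23.75 servings → $26.12.
black beans + strawberries with both targets exact would need a negative amount; discard.
Cheapest feasible corner: $1.58.

$1.58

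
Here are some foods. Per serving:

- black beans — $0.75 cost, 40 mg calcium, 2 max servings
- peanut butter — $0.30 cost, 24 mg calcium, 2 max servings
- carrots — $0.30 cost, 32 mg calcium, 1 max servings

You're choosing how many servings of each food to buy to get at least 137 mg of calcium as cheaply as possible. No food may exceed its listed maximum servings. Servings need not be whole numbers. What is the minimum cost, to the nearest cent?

Cost per mg of calcium: carrots $0.0094, peanut butter $0.0125, black beans $0.0187.
Take 1 serving of carrots: +32.0 mg calcium for $0.30 (total $0.30, still need 105.0 mg).
Take 2 servings of peanut butter: +48.0 mg calcium for $0.60 (total $0.90, still need 57.0 mg).
Take 1.425 servings of black beans: +57.0 mg calcium for $1.07 (total $1.97, still need 0.0 mg).
Filling from the cheapest source first is optimal under one linear minimum: $1.97.

$1.97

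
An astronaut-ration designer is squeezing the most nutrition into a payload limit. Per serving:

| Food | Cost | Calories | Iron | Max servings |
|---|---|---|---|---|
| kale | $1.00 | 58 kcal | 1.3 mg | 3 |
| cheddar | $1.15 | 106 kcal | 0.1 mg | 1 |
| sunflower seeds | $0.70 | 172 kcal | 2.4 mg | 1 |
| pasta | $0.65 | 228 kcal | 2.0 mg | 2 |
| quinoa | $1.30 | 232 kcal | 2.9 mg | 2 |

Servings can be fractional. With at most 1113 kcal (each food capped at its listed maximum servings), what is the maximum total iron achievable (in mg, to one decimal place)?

Iron per kcal: kale 0.02241, sunflower seeds 0.01395, quinoa 0.0125, pasta 0.008772, cheddar 0.0009434.
Take 3 servings of kale: uses 174 kcal, +3.9 mg iron (running total 3.9 mg).
Take 1 serving of sunflower seeds: uses 172 kcal, +2.4 mg iron (running total 6.3 mg).
Take 2 servings of quinoa: uses 464 kcal, +5.8 mg iron (running total 12.1 mg).
Take 1.329 servings of pasta: uses 303 kcal, +2.7 mg iron (running total 14.8 mg).
Greedy by best ratio exhausts the calories allowance optimally: 14.8 mg.

14.8 mg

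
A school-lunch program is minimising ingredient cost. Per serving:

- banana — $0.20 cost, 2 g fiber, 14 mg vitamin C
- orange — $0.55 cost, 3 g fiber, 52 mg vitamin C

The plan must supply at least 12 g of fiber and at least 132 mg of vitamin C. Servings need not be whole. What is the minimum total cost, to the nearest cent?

Check every corner: each single food scaled to meet both minima, and each pair solved so both constraints bind.
banana only: max(12/2, 132/14) = 9.429 servings → $1.89.
orange only: max(12/3, 132/52) = 4 servings → $2.20.
banana + orange with both tight: 3.677 servings and 1.548 servings → $1.59.
Cheapest feasible corner: $1.59.

$1.59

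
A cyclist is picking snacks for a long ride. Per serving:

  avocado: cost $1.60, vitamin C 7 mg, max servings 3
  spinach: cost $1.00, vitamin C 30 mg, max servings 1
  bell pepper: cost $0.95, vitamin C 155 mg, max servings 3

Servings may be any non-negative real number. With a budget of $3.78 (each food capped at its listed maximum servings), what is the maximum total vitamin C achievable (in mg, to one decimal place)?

492.9 mg

Vitamin C per dollar: bell pepper 163.2, spinach 30, avocado 4.375.
Take 3 servings of bell pepper: spends $2.85, +465.0 mg vitamin C (running total 465.0 mg).
Take 0.93 servings of spinach: spends $0.93, +27.9 mg vitamin C (running total 492.9 mg).
Filling greedily by vitamin C-per-dollar is optimal for one linear limit, giving 492.9 mg.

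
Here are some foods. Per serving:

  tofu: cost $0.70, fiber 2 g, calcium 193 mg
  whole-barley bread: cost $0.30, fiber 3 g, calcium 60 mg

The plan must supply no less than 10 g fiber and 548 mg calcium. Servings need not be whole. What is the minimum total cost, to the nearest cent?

With two linear requirements the optimum uses one or two foods; enumerate the corners.
tofu only: max(10/2, 548/193) = 5 servings → $3.50.
whole-barley bread only: max(10/3, 548/60) = 9.133 servings → $2.74.
tofu + whole-barley bread with both tight: 2.275 servings and 1.817 servings → $2.14.
The minimum over all feasible corners is $2.14.

$2.14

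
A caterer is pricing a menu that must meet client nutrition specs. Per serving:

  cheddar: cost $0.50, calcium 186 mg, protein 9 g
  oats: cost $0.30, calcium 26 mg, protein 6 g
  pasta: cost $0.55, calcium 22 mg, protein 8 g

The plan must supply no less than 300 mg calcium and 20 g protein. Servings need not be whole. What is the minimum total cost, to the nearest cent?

$1.07

At the optimum either one food covers both requirements or two foods hit both targets exactly; no other combination can be cheaper.
cheddar only: max(300/186, 20/9) = 2.222 servings → $1.11.
oats only: max(300/26, 20/6) = 11.54 servings → $3.46.
pasta only: max(300/22, 20/8) = 13.64 servings → $7.50.
cheddar + oats with both tight: 1.451 servings and 1.156 servings → $1.07.
cheddar + pasta with both tight: 1.519 servings and 0.7907 servings → $1.19.
oats + pasta: the both-tight solution has a negative serving — not a feasible corner.
Cheapest feasible corner: $1.07.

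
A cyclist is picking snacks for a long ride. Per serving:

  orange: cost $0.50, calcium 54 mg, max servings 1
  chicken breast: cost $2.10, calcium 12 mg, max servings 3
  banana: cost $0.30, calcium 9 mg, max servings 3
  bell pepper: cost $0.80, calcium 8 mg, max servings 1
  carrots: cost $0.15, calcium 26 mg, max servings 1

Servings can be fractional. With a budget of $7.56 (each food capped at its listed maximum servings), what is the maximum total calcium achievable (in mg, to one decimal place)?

Calcium per dollar: carrots 173.3, orange 108, banana 30, bell pepper 10, chicken breast 5.714.
Take 1 serving of carrots: spends $0.15, +26.0 mg calcium (running total 26.0 mg).
Take 1 serving of orange: spends $0.50, +54.0 mg calcium (running total 80.0 mg).
Take 3 servings of banana: spends $0.90, +27.0 mg calcium (running total 107.0 mg).
Take 1 serving of bell pepper: spends $0.80, +8.0 mg calcium (running total 115.0 mg).
Take 2.481 servings of chicken breast: spends $5.21, +29.8 mg calcium (running total 144.8 mg).
Filling greedily by calcium-per-dollar is optimal for one linear limit, giving 144.8 mg.

144.8 mg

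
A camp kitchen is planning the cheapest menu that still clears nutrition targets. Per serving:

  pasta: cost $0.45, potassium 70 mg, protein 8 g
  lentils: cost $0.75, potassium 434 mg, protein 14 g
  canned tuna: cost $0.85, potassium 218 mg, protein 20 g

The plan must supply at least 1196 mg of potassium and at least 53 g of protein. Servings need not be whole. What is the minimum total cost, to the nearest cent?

For a min-cost LP with two ≥-constraints, a basic feasible solution has at most two positive variables.
pasta only: max(1196/70, 53/8) = 17.09 servings → $7.69.
lentils only: max(1196/434, 53/14) = 3.786 servings → $2.84.
canned tuna only: max(1196/218, 53/20) = 5.486 servings → $4.66.
pasta + lentils with both tight: 2.511 servings and 2.351 servings → $2.89.
pasta + canned tuna with both targets exact would need a negative amount; discard.
lentils + canned tuna with both tight: 2.197 servings and 1.112 servings → $2.59.
Cheapest feasible corner: $2.59.

$2.59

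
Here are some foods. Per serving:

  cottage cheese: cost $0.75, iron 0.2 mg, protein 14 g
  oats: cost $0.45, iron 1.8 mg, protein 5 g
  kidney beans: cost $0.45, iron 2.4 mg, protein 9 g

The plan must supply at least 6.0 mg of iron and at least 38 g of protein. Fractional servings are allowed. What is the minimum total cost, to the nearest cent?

$1.90

At the optimum either one food covers both requirements or two foods hit both targets exactly; no other combination can be cheaper.
cottage cheese only: max(6.0/0.2, 38/14) = 30 servings → $22.50.
oats only: max(6.0/1.8, 38/5) = 7.6 servings → $3.42.
kidney beans only: max(6.0/2.4, 38/9) = 4.222 servings → $1.90.
cottage cheese + oats with both tight: 1.587 servings and 3.157 servings → $2.61.
cottage cheese + kidney beans with both tight: 1.17 servings and 2.403 servings → $1.96.
oats + kidney beans: the both-tight solution has a negative serving — not a feasible corner.
So the least-cost plan costs $1.90.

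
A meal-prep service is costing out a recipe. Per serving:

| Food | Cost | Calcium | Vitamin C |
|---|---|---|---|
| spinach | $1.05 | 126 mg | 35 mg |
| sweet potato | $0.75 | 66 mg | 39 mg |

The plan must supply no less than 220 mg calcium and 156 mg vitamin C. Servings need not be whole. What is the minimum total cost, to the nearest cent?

$3.00

spinach only: max(220/126, 156/35) = 4.457 servings → $4.68.
sweet potato only: max(220/66, 156/39) = 4 servings → $3.00.
spinach + sweet potato: the both-tight solution has a negative serving — not a feasible corner.
Cheapest feasible corner: $3.00.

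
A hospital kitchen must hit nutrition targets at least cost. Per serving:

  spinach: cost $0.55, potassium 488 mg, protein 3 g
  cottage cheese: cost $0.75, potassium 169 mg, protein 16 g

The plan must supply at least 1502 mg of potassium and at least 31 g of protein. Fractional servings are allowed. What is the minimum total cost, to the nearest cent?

$2.51

For a min-cost LP with two ≥-constraints, a basic feasible solution has at most two positive variables.
spinach only: max(1502/488, 31/3) = 10.33 servings → $5.68.
cottage cheese only: max(1502/169, 31/16) = 8.888 servings → $6.67.
spinach + cottage cheese with both tight: 2.574 servings and 1.455 servings → $2.51.
Cheapest feasible corner: $2.51.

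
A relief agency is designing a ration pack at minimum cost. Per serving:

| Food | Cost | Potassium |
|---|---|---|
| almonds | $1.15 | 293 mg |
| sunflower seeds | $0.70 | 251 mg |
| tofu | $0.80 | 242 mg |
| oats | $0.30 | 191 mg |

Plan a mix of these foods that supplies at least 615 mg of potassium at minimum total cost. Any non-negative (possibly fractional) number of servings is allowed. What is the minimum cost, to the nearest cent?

$0.97

Cost per mg of potassium: oats $0.0016, sunflower seeds $0.0028, tofu $0.0033, almonds $0.0039.
With no serving limits, use only oats: 615 mg / 191 mg = 3.22 servings × $0.30 = $0.97.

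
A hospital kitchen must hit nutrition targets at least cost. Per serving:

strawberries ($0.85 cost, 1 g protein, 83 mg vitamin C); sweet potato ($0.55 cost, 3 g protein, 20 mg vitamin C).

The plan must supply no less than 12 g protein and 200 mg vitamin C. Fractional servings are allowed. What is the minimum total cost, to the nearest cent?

$3.25

Two binding constraints pin down two serving amounts, so the optimal mix uses at most two foods. The candidates are each food alone (scaled to the tighter of protein/vitamin C) and each pair with both constraints tight.
strawberries only: max(12/1, 200/83) = 12 servings → $10.20.
sweet potato only: max(12/3, 200/20) = 10 servings → $5.50.
strawberries + sweet potato with both tight: 1.572 servings and 3.476 servings → $3.25.
The minimum over all feasible corners is $3.25.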